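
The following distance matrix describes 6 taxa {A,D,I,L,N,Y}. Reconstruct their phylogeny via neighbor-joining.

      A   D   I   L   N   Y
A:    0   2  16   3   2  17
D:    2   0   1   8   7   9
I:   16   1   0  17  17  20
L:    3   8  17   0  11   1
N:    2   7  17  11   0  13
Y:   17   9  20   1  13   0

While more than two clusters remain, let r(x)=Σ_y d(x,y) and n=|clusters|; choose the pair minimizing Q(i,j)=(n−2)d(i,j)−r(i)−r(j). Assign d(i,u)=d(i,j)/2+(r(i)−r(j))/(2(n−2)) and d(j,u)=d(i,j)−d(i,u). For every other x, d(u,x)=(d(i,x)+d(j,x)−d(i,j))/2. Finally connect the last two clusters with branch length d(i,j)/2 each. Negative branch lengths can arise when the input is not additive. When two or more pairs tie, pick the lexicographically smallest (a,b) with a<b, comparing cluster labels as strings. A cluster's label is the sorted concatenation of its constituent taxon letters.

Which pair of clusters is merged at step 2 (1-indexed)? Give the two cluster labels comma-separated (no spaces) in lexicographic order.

D,I

1. join L+Y (d=1, Q=-96) ⇒ LY; edges |L|=-2, |Y|=3
  updated: d(A,LY)=19/2, d(D,LY)=8, d(I,LY)=18, d(LY,N)=23/2
2. join D+I (d=1, Q=-67) ⇒ DI; edges |D|=-31/6, |I|=37/6
  updated: d(A,DI)=17/2, d(DI,LY)=25/2, d(DI,N)=23/2
3. join A+N (d=2, Q=-41) ⇒ AN; edges |A|=-1/4, |N|=9/4
  updated: d(AN,DI)=9, d(AN,LY)=19/2
4. join AN+DI (d=9, Q=-31) ⇒ ADIN; edges |AN|=3, |DI|=6
  updated: d(ADIN,LY)=13/2
5. join ADIN+LY (d=13/2) ⇒ ADILNY; edges |ADIN|=13/4, |LY|=13/4
final tree: (((A:-1/4,N:9/4):3,(D:-31/6,I:37/6):6):13/4,(L:-2,Y:3):13/4)
total length: 39/2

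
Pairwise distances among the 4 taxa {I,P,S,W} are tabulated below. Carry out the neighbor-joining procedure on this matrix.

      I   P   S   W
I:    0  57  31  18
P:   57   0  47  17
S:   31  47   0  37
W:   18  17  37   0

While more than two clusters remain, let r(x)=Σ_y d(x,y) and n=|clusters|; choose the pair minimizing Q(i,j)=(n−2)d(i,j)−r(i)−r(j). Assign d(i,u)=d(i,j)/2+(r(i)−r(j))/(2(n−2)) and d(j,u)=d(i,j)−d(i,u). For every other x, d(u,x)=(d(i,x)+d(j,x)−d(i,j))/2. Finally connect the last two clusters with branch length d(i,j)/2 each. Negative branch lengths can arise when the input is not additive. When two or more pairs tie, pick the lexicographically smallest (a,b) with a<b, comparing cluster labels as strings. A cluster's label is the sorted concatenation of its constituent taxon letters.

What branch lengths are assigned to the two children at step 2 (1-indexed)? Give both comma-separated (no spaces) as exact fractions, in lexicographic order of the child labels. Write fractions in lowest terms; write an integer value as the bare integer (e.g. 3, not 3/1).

63/4,83/4

1. join I+S (d=31, Q=-159) ⇒ IS; edges |I|=53/4, |S|=71/4
  updated: d(IS,P)=73/2, d(IS,W)=12
2. join IS+P (d=73/2, Q=-131/2) ⇒ IPS; edges |IS|=63/4, |P|=83/4
  updated: d(IPS,W)=-15/4
3. join IPS+W (d=-15/4) ⇒ IPSW; edges |IPS|=-15/8, |W|=-15/8
final tree: (((I:53/4,S:71/4):63/4,P:83/4):-15/8,W:-15/8)
total length: 255/4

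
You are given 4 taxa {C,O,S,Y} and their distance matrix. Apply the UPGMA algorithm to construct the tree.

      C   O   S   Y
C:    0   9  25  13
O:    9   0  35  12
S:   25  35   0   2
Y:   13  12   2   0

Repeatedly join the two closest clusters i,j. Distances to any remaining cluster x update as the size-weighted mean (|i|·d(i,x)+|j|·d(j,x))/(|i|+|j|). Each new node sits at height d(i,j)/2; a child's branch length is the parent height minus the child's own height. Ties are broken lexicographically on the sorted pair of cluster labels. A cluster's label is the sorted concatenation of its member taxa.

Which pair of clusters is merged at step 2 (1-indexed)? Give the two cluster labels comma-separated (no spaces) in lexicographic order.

step 1: merge (S,Y) at d=2; branch lengths S→1, Y→1; new cluster SY
  updated: d(C,SY)=19, d(O,SY)=47/2
step 2: merge (C,O) at d=9; branch lengths C→9/2, O→9/2; new cluster CO
  updated: d(CO,SY)=85/4
step 3: merge (CO,SY) at d=85/4; branch lengths CO→49/8, SY→77/8; new cluster COSY
final tree: ((C:9/2,O:9/2):49/8,(S:1,Y:1):77/8)
total length: 107/4

C,O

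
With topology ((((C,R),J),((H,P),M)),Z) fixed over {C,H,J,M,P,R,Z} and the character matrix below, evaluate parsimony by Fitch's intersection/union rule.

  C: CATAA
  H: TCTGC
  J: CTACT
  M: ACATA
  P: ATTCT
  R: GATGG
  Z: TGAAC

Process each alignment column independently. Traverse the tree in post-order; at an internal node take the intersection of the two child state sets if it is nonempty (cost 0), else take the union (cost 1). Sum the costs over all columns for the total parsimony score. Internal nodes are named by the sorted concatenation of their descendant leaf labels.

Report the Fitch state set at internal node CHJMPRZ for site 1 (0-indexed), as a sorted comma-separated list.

A,C,G,T

[col 0] CR: children C:{C}, R:{G} ∪→ {C,G}; cost 1
[col 0] CJR: children CR:{C,G}, J:{C} ∩→ {C}; cost 0
[col 0] HP: children H:{T}, P:{A} ∪→ {A,T}; cost 1
[col 0] HMP: children HP:{A,T}, M:{A} ∩→ {A}; cost 0
[col 0] CHJMPR: children CJR:{C}, HMP:{A} ∪→ {A,C}; cost 1
[col 0] CHJMPRZ: children CHJMPR:{A,C}, Z:{T} ∪→ {A,C,T}; cost 1
[col 1] CR: children C:{A}, R:{A} ∩→ {A}; cost 0
[col 1] CJR: children CR:{A}, J:{T} ∪→ {A,T}; cost 1
[col 1] HP: children H:{C}, P:{T} ∪→ {C,T}; cost 1
[col 1] HMP: children HP:{C,T}, M:{C} ∩→ {C}; cost 0
[col 1] CHJMPR: children CJR:{A,T}, HMP:{C} ∪→ {A,C,T}; cost 1
[col 1] CHJMPRZ: children CHJMPR:{A,C,T}, Z:{G} ∪→ {A,C,G,T}; cost 1
[col 2] CR: children C:{T}, R:{T} ∩→ {T}; cost 0
[col 2] CJR: children CR:{T}, J:{A} ∪→ {A,T}; cost 1
[col 2] HP: children H:{T}, P:{T} ∩→ {T}; cost 0
[col 2] HMP: children HP:{T}, M:{A} ∪→ {A,T}; cost 1
[col 2] CHJMPR: children CJR:{A,T}, HMP:{A,T} ∩→ {A,T}; cost 0
[col 2] CHJMPRZ: children CHJMPR:{A,T}, Z:{A} ∩→ {A}; cost 0
[col 3] CR: children C:{A}, R:{G} ∪→ {A,G}; cost 1
[col 3] CJR: children CR:{A,G}, J:{C} ∪→ {A,C,G}; cost 1
[col 3] HP: children H:{G}, P:{C} ∪→ {C,G}; cost 1
[col 3] HMP: children HP:{C,G}, M:{T} ∪→ {C,G,T}; cost 1
[col 3] CHJMPR: children CJR:{A,C,G}, HMP:{C,G,T} ∩→ {C,G}; cost 0
[col 3] CHJMPRZ: children CHJMPR:{C,G}, Z:{A} ∪→ {A,C,G}; cost 1
[col 4] CR: children C:{A}, R:{G} ∪→ {A,G}; cost 1
[col 4] CJR: children CR:{A,G}, J:{T} ∪→ {A,G,T}; cost 1
[col 4] HP: children H:{C}, P:{T} ∪→ {C,T}; cost 1
[col 4] HMP: children HP:{C,T}, M:{A} ∪→ {A,C,T}; cost 1
[col 4] CHJMPR: children CJR:{A,G,T}, HMP:{A,C,T} ∩→ {A,T}; cost 0
[col 4] CHJMPRZ: children CHJMPR:{A,T}, Z:{C} ∪→ {A,C,T}; cost 1
per-site changes: [4, 4, 2, 5, 5]; total = 20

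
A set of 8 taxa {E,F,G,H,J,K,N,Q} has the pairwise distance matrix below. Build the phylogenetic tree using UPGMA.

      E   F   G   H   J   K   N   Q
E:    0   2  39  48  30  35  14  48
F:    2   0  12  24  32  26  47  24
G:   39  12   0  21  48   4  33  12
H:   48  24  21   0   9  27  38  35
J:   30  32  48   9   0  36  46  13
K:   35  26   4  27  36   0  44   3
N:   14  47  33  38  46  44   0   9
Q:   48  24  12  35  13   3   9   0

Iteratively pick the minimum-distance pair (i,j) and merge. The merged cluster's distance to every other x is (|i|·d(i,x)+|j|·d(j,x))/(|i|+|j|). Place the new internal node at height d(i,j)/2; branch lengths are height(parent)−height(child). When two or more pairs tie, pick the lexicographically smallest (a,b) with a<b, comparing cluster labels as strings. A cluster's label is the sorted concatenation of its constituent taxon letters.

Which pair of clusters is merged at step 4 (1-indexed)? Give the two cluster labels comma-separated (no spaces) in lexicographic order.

iteration 1: select E,F (d=2); attach at lengths (1, 1); label the merged cluster EF
  updated: d(EF,G)=51/2, d(EF,H)=36, d(EF,J)=31, d(EF,K)=61/2, d(EF,N)=61/2, d(EF,Q)=36
iteration 2: select K,Q (d=3); attach at lengths (3/2, 3/2); label the merged cluster KQ
  updated: d(EF,KQ)=133/4, d(G,KQ)=8, d(H,KQ)=31, d(J,KQ)=49/2, d(KQ,N)=53/2
iteration 3: select G,KQ (d=8); attach at lengths (4, 5/2); label the merged cluster GKQ
  updated: d(EF,GKQ)=92/3, d(GKQ,H)=83/3, d(GKQ,J)=97/3, d(GKQ,N)=86/3
iteration 4: select H,J (d=9); attach at lengths (9/2, 9/2); label the merged cluster HJ
  updated: d(EF,HJ)=67/2, d(GKQ,HJ)=30, d(HJ,N)=42
iteration 5: select GKQ,N (d=86/3); attach at lengths (31/3, 43/3); label the merged cluster GKNQ
  updated: d(EF,GKNQ)=245/8, d(GKNQ,HJ)=33
iteration 6: select EF,GKNQ (d=245/8); attach at lengths (229/16, 47/48); label the merged cluster EFGKNQ
  updated: d(EFGKNQ,HJ)=199/6
iteration 7: select EFGKNQ,HJ (d=199/6); attach at lengths (61/48, 145/12); label the merged cluster EFGHJKNQ
final tree: (((E:1,F:1):229/16,((G:4,(K:3/2,Q:3/2):5/2):31/3,N:43/3):47/48):61/48,(H:9/2,J:9/2):145/12)
total length: 1181/16

H,J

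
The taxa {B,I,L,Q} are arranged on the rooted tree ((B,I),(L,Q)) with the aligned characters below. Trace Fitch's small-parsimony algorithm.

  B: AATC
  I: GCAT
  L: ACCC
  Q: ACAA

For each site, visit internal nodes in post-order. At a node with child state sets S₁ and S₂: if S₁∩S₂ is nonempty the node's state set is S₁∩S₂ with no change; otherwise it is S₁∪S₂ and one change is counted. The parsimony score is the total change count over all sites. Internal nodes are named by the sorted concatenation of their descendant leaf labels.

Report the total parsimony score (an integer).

[col 0] BI: children B:{A}, I:{G} ∪→ {A,G}; cost 1
[col 0] LQ: children L:{A}, Q:{A} ∩→ {A}; cost 0
[col 0] BILQ: children BI:{A,G}, LQ:{A} ∩→ {A}; cost 0
[col 1] BI: children B:{A}, I:{C} ∪→ {A,C}; cost 1
[col 1] LQ: children L:{C}, Q:{C} ∩→ {C}; cost 0
[col 1] BILQ: children BI:{A,C}, LQ:{C} ∩→ {C}; cost 0
[col 2] BI: children B:{T}, I:{A} ∪→ {A,T}; cost 1
[col 2] LQ: children L:{C}, Q:{A} ∪→ {A,C}; cost 1
[col 2] BILQ: children BI:{A,T}, LQ:{A,C} ∩→ {A}; cost 0
[col 3] BI: children B:{C}, I:{T} ∪→ {C,T}; cost 1
[col 3] LQ: children L:{C}, Q:{A} ∪→ {A,C}; cost 1
[col 3] BILQ: children BI:{C,T}, LQ:{A,C} ∩→ {C}; cost 0
per-site changes: [1, 1, 2, 2]; total = 6

6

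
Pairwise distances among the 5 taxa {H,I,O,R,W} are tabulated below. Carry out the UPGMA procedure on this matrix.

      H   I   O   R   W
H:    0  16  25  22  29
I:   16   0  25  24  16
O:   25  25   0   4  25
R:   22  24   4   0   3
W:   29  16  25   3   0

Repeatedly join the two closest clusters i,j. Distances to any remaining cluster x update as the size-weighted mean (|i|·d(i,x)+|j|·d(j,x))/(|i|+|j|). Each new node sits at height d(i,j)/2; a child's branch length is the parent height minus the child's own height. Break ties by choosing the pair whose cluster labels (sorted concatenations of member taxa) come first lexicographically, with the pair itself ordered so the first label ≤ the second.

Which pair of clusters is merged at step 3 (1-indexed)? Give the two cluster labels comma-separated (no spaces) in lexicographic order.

step 1: merge (R,W) at d=3; branch lengths R→3/2, W→3/2; new cluster RW
  updated: d(H,RW)=51/2, d(I,RW)=20, d(O,RW)=29/2
step 2: merge (O,RW) at d=29/2; branch lengths O→29/4, RW→23/4; new cluster ORW
  updated: d(H,ORW)=76/3, d(I,ORW)=65/3
step 3: merge (H,I) at d=16; branch lengths H→8, I→8; new cluster HI
  updated: d(HI,ORW)=47/2
step 4: merge (HI,ORW) at d=47/2; branch lengths HI→15/4, ORW→9/2; new cluster HIORW
final tree: ((H:8,I:8):15/4,(O:29/4,(R:3/2,W:3/2):23/4):9/2)
total length: 161/4

H,I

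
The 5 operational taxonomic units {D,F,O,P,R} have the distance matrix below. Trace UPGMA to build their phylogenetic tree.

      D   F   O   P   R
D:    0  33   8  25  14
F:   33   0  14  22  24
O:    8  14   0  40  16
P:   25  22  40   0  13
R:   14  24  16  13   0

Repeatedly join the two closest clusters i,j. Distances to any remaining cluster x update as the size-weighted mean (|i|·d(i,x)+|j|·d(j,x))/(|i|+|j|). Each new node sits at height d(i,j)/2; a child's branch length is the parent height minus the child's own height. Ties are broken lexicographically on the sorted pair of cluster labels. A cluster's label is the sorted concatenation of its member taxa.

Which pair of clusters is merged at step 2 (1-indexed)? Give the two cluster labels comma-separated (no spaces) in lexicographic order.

step 1: merge (D,O) at d=8; branch lengths D→4, O→4; new cluster DO
  updated: d(DO,F)=47/2, d(DO,P)=65/2, d(DO,R)=15
step 2: merge (P,R) at d=13; branch lengths P→13/2, R→13/2; new cluster PR
  updated: d(DO,PR)=95/4, d(F,PR)=23
step 3: merge (F,PR) at d=23; branch lengths F→23/2, PR→5; new cluster FPR
  updated: d(DO,FPR)=71/3
step 4: merge (DO,FPR) at d=71/3; branch lengths DO→47/6, FPR→1/3; new cluster DFOPR
final tree: ((D:4,O:4):47/6,(F:23/2,(P:13/2,R:13/2):5):1/3)
total length: 137/3

P,R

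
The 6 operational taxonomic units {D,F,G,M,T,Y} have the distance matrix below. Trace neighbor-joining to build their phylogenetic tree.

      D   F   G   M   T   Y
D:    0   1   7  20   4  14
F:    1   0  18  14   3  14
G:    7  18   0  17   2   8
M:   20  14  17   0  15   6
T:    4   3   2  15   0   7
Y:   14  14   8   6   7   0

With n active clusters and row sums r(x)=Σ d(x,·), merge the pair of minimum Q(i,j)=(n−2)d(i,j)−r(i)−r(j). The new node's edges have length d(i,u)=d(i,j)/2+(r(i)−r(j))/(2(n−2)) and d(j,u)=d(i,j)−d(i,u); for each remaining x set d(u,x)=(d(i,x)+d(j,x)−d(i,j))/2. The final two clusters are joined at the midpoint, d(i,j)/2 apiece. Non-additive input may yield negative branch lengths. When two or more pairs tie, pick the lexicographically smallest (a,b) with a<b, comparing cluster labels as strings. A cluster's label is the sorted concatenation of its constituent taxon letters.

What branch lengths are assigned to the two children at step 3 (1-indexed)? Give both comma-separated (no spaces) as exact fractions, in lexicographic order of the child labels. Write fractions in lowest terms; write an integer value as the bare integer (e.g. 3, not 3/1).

5,-2

iteration 1: select M,Y (d=6, Q=-97); attach at lengths (47/8, 1/8); label the merged cluster MY
  updated: d(D,MY)=14, d(F,MY)=11, d(G,MY)=19/2, d(MY,T)=8
iteration 2: select D,F (d=1, Q=-56); attach at lengths (-2/3, 5/3); label the merged cluster DF
  updated: d(DF,G)=12, d(DF,MY)=12, d(DF,T)=3
iteration 3: select DF,T (d=3, Q=-34); attach at lengths (5, -2); label the merged cluster DFT
  updated: d(DFT,G)=11/2, d(DFT,MY)=17/2
iteration 4: select DFT,G (d=11/2, Q=-47/2); attach at lengths (9/4, 13/4); label the merged cluster DFGT
  updated: d(DFGT,MY)=25/4
iteration 5: select DFGT,MY (d=25/4); attach at lengths (25/8, 25/8); label the merged cluster DFGMTY
final tree: ((((D:-2/3,F:5/3):5,T:-2):9/4,G:13/4):25/8,(M:47/8,Y:1/8):25/8)
total length: 87/4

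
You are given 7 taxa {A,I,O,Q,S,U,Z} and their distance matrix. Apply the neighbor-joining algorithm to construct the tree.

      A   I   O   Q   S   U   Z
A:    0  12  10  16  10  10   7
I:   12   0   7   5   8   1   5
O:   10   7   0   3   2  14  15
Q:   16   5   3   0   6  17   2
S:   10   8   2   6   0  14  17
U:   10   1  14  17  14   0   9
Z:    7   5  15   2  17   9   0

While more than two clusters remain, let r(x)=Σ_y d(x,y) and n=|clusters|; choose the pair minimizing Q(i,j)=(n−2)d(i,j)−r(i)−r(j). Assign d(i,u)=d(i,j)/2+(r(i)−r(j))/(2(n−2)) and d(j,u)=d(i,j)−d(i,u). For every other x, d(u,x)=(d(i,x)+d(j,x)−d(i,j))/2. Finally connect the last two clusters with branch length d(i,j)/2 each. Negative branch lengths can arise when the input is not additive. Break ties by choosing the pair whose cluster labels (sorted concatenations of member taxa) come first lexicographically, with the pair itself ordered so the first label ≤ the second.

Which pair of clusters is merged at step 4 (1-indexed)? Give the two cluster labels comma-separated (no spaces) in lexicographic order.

1. join I+U (d=1, Q=-98) ⇒ IU; edges |I|=-11/5, |U|=16/5
  updated: d(A,IU)=21/2, d(IU,O)=10, d(IU,Q)=21/2, d(IU,S)=21/2, d(IU,Z)=13/2
2. join O+S (d=2, Q=-155/2) ⇒ OS; edges |O|=5/16, |S|=27/16
  updated: d(A,OS)=9, d(IU,OS)=37/4, d(OS,Q)=7/2, d(OS,Z)=15
3. join OS+Q (d=7/2, Q=-233/4) ⇒ OQS; edges |OS|=61/24, |Q|=23/24
  updated: d(A,OQS)=43/4, d(IU,OQS)=65/8, d(OQS,Z)=27/4
4. join A+Z (d=7, Q=-69/2) ⇒ AZ; edges |A|=11/2, |Z|=3/2
  updated: d(AZ,IU)=5, d(AZ,OQS)=21/4
5. join AZ+IU (d=5, Q=-147/8) ⇒ AIUZ; edges |AZ|=17/16, |IU|=63/16
  updated: d(AIUZ,OQS)=67/16
6. join AIUZ+OQS (d=67/16) ⇒ AIOQSUZ; edges |AIUZ|=67/32, |OQS|=67/32
final tree: (((A:11/2,Z:3/2):17/16,(I:-11/5,U:16/5):63/16):67/32,((O:5/16,S:27/16):61/24,Q:23/24):67/32)
total length: 363/16

A,Z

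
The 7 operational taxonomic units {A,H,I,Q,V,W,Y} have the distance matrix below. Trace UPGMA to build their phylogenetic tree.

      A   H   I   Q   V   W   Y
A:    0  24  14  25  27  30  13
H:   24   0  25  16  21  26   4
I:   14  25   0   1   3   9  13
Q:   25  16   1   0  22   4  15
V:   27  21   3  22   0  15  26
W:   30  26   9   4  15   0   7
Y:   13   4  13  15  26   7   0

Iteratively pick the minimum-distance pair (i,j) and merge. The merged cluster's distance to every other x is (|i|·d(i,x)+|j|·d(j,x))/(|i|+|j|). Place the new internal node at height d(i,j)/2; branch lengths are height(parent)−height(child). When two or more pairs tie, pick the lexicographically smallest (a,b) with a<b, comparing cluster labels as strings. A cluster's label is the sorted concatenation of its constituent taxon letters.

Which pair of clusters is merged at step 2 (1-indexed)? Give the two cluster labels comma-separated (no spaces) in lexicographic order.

H,Y

iteration 1: select I,Q (d=1); attach at lengths (1/2, 1/2); label the merged cluster IQ
  updated: d(A,IQ)=39/2, d(H,IQ)=41/2, d(IQ,V)=25/2, d(IQ,W)=13/2, d(IQ,Y)=14
iteration 2: select H,Y (d=4); attach at lengths (2, 2); label the merged cluster HY
  updated: d(A,HY)=37/2, d(HY,IQ)=69/4, d(HY,V)=47/2, d(HY,W)=33/2
iteration 3: select IQ,W (d=13/2); attach at lengths (11/4, 13/4); label the merged cluster IQW
  updated: d(A,IQW)=23, d(HY,IQW)=17, d(IQW,V)=40/3
iteration 4: select IQW,V (d=40/3); attach at lengths (41/12, 20/3); label the merged cluster IQVW
  updated: d(A,IQVW)=24, d(HY,IQVW)=149/8
iteration 5: select A,HY (d=37/2); attach at lengths (37/4, 29/4); label the merged cluster AHY
  updated: d(AHY,IQVW)=245/12
iteration 6: select AHY,IQVW (d=245/12); attach at lengths (23/24, 85/24); label the merged cluster AHIQVWY
final tree: ((A:37/4,(H:2,Y:2):29/4):23/24,(((I:1/2,Q:1/2):11/4,W:13/4):41/12,V:20/3):85/24)
total length: 505/12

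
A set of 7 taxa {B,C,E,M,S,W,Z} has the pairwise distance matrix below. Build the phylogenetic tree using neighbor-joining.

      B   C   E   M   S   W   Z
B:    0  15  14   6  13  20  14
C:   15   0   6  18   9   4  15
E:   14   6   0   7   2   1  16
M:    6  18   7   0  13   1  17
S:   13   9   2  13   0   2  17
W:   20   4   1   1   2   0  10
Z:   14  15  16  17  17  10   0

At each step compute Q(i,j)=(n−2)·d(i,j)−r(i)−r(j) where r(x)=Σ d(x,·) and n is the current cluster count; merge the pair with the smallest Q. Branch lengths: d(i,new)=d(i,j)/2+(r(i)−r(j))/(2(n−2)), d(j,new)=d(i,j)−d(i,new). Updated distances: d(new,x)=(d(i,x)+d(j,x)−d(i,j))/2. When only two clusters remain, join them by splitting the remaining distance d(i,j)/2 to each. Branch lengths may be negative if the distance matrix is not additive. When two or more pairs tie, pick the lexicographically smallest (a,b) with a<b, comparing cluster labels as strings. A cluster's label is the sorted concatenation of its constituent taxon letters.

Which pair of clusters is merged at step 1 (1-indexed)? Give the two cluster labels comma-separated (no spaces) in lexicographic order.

B,M

1. join B+M (d=6, Q=-114) ⇒ BM; edges |B|=5, |M|=1
  updated: d(BM,C)=27/2, d(BM,E)=15/2, d(BM,S)=10, d(BM,W)=15/2, d(BM,Z)=25/2
2. join BM+Z (d=25/2, Q=-143/2) ⇒ BMZ; edges |BM|=61/16, |Z|=139/16
  updated: d(BMZ,C)=8, d(BMZ,E)=11/2, d(BMZ,S)=29/4, d(BMZ,W)=5/2
3. join E+S (d=2, Q=-115/4) ⇒ ES; edges |E|=1/24, |S|=47/24
  updated: d(BMZ,ES)=43/8, d(C,ES)=13/2, d(ES,W)=1/2
4. join BMZ+C (d=8, Q=-147/8) ⇒ BCMZ; edges |BMZ|=107/32, |C|=149/32
  updated: d(BCMZ,ES)=31/16, d(BCMZ,W)=-3/4
5. join BCMZ+ES (d=31/16, Q=-27/16) ⇒ BCEMSZ; edges |BCMZ|=11/32, |ES|=51/32
  updated: d(BCEMSZ,W)=-35/32
6. join BCEMSZ+W (d=-35/32) ⇒ BCEMSWZ; edges |BCEMSZ|=-35/64, |W|=-35/64
final tree: (((((B:5,M:1):61/16,Z:139/16):107/32,C:149/32):11/32,(E:1/24,S:47/24):51/32):-35/64,W:-35/64)
total length: 939/32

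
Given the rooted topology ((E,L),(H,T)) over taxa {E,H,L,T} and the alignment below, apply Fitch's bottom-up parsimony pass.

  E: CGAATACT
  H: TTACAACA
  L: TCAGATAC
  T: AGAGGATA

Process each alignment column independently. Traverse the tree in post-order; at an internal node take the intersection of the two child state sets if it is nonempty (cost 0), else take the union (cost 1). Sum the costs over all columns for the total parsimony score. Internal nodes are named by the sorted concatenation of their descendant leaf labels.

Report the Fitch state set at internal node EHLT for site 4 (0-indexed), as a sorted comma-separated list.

site 0, node EL: E={C} ∪ L={T} → {C,T} (+1)
site 0, node HT: H={T} ∪ T={A} → {A,T} (+1)
site 0, node EHLT: EL={C,T} ∩ HT={A,T} → {T} (+0)
site 1, node EL: E={G} ∪ L={C} → {C,G} (+1)
site 1, node HT: H={T} ∪ T={G} → {G,T} (+1)
site 1, node EHLT: EL={C,G} ∩ HT={G,T} → {G} (+0)
site 2, node EL: E={A} ∩ L={A} → {A} (+0)
site 2, node HT: H={A} ∩ T={A} → {A} (+0)
site 2, node EHLT: EL={A} ∩ HT={A} → {A} (+0)
site 3, node EL: E={A} ∪ L={G} → {A,G} (+1)
site 3, node HT: H={C} ∪ T={G} → {C,G} (+1)
site 3, node EHLT: EL={A,G} ∩ HT={C,G} → {G} (+0)
site 4, node EL: E={T} ∪ L={A} → {A,T} (+1)
site 4, node HT: H={A} ∪ T={G} → {A,G} (+1)
site 4, node EHLT: EL={A,T} ∩ HT={A,G} → {A} (+0)
site 5, node EL: E={A} ∪ L={T} → {A,T} (+1)
site 5, node HT: H={A} ∩ T={A} → {A} (+0)
site 5, node EHLT: EL={A,T} ∩ HT={A} → {A} (+0)
site 6, node EL: E={C} ∪ L={A} → {A,C} (+1)
site 6, node HT: H={C} ∪ T={T} → {C,T} (+1)
site 6, node EHLT: EL={A,C} ∩ HT={C,T} → {C} (+0)
site 7, node EL: E={T} ∪ L={C} → {C,T} (+1)
site 7, node HT: H={A} ∩ T={A} → {A} (+0)
site 7, node EHLT: EL={C,T} ∪ HT={A} → {A,C,T} (+1)
per-site changes: [2, 2, 0, 2, 2, 1, 2, 2]; total = 13

A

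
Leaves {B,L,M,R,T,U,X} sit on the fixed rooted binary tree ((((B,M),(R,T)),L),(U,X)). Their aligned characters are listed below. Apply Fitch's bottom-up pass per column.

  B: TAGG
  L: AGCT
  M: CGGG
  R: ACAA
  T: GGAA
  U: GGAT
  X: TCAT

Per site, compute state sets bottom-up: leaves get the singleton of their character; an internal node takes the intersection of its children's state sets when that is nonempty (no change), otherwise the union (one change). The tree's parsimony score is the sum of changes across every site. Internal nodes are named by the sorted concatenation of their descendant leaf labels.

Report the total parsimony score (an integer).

12

BM@0: {T} ∪ {C} = {C,T} (union, +1)
RT@0: {A} ∪ {G} = {A,G} (union, +1)
BMRT@0: {C,T} ∪ {A,G} = {A,C,G,T} (union, +1)
BLMRT@0: {A,C,G,T} ∩ {A} = {A} (intersection, +0)
UX@0: {G} ∪ {T} = {G,T} (union, +1)
BLMRTUX@0: {A} ∪ {G,T} = {A,G,T} (union, +1)
BM@1: {A} ∪ {G} = {A,G} (union, +1)
RT@1: {C} ∪ {G} = {C,G} (union, +1)
BMRT@1: {A,G} ∩ {C,G} = {G} (intersection, +0)
BLMRT@1: {G} ∩ {G} = {G} (intersection, +0)
UX@1: {G} ∪ {C} = {C,G} (union, +1)
BLMRTUX@1: {G} ∩ {C,G} = {G} (intersection, +0)
BM@2: {G} ∩ {G} = {G} (intersection, +0)
RT@2: {A} ∩ {A} = {A} (intersection, +0)
BMRT@2: {G} ∪ {A} = {A,G} (union, +1)
BLMRT@2: {A,G} ∪ {C} = {A,C,G} (union, +1)
UX@2: {A} ∩ {A} = {A} (intersection, +0)
BLMRTUX@2: {A,C,G} ∩ {A} = {A} (intersection, +0)
BM@3: {G} ∩ {G} = {G} (intersection, +0)
RT@3: {A} ∩ {A} = {A} (intersection, +0)
BMRT@3: {G} ∪ {A} = {A,G} (union, +1)
BLMRT@3: {A,G} ∪ {T} = {A,G,T} (union, +1)
UX@3: {T} ∩ {T} = {T} (intersection, +0)
BLMRTUX@3: {A,G,T} ∩ {T} = {T} (intersection, +0)
per-site changes: [5, 3, 2, 2]; total = 12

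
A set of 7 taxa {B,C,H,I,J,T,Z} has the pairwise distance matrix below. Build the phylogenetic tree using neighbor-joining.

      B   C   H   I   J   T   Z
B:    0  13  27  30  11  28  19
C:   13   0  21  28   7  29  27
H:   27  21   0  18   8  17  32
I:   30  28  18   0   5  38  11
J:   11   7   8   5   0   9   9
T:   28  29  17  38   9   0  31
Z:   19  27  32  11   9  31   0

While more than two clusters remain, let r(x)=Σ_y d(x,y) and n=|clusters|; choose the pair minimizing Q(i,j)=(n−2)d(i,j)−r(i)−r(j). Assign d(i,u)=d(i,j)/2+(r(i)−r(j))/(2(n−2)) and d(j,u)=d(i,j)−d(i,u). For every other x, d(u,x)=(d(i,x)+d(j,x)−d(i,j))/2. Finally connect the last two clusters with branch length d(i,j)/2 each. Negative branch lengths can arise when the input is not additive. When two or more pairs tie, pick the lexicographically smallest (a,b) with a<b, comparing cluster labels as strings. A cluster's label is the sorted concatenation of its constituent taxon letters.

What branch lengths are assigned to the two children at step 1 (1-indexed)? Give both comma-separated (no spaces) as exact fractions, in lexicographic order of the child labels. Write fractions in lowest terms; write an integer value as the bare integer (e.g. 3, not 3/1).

iteration 1: select I,Z (d=11, Q=-204); attach at lengths (28/5, 27/5); label the merged cluster IZ
  updated: d(B,IZ)=19, d(C,IZ)=22, d(H,IZ)=39/2, d(IZ,J)=3/2, d(IZ,T)=29
iteration 2: select B,C (d=13, Q=-138); attach at lengths (29/4, 23/4); label the merged cluster BC
  updated: d(BC,H)=35/2, d(BC,IZ)=14, d(BC,J)=5/2, d(BC,T)=22
iteration 3: select H,T (d=17, Q=-88); attach at lengths (6, 11); label the merged cluster HT
  updated: d(BC,HT)=45/4, d(HT,IZ)=63/4, d(HT,J)=0
iteration 4: select BC,HT (d=45/4, Q=-129/4); attach at lengths (93/16, 87/16); label the merged cluster BCHT
  updated: d(BCHT,IZ)=37/4, d(BCHT,J)=-35/8
iteration 5: select BCHT,IZ (d=37/4, Q=-51/8); attach at lengths (27/16, 121/16); label the merged cluster BCHITZ
  updated: d(BCHITZ,J)=-97/16
iteration 6: select BCHITZ,J (d=-97/16); attach at lengths (-97/32, -97/32); label the merged cluster BCHIJTZ
final tree: ((((B:29/4,C:23/4):93/16,(H:6,T:11):87/16):27/16,(I:28/5,Z:27/5):121/16):-97/32,J:-97/32)
total length: 887/16

28/5,27/5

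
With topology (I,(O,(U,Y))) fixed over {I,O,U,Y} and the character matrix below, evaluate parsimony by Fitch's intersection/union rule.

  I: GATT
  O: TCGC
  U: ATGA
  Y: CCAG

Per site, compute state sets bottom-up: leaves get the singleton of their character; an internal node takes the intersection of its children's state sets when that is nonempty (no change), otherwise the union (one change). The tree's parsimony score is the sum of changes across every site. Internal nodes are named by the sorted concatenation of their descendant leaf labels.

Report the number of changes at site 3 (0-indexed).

site 0, node UY: U={A} ∪ Y={C} → {A,C} (+1)
site 0, node OUY: O={T} ∪ UY={A,C} → {A,C,T} (+1)
site 0, node IOUY: I={G} ∪ OUY={A,C,T} → {A,C,G,T} (+1)
site 1, node UY: U={T} ∪ Y={C} → {C,T} (+1)
site 1, node OUY: O={C} ∩ UY={C,T} → {C} (+0)
site 1, node IOUY: I={A} ∪ OUY={C} → {A,C} (+1)
site 2, node UY: U={G} ∪ Y={A} → {A,G} (+1)
site 2, node OUY: O={G} ∩ UY={A,G} → {G} (+0)
site 2, node IOUY: I={T} ∪ OUY={G} → {G,T} (+1)
site 3, node UY: U={A} ∪ Y={G} → {A,G} (+1)
site 3, node OUY: O={C} ∪ UY={A,G} → {A,C,G} (+1)
site 3, node IOUY: I={T} ∪ OUY={A,C,G} → {A,C,G,T} (+1)
per-site changes: [3, 2, 2, 3]; total = 10

3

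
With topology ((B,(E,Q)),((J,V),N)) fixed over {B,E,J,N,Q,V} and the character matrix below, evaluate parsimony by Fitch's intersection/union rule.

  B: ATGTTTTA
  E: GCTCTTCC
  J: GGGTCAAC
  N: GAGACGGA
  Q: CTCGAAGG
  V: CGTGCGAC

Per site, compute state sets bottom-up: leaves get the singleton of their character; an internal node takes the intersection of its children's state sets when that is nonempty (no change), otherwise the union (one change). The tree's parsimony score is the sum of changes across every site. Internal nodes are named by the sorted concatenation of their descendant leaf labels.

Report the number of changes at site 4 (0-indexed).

[col 0] EQ: children E:{G}, Q:{C} ∪→ {C,G}; cost 1
[col 0] BEQ: children B:{A}, EQ:{C,G} ∪→ {A,C,G}; cost 1
[col 0] JV: children J:{G}, V:{C} ∪→ {C,G}; cost 1
[col 0] JNV: children JV:{C,G}, N:{G} ∩→ {G}; cost 0
[col 0] BEJNQV: children BEQ:{A,C,G}, JNV:{G} ∩→ {G}; cost 0
[col 1] EQ: children E:{C}, Q:{T} ∪→ {C,T}; cost 1
[col 1] BEQ: children B:{T}, EQ:{C,T} ∩→ {T}; cost 0
[col 1] JV: children J:{G}, V:{G} ∩→ {G}; cost 0
[col 1] JNV: children JV:{G}, N:{A} ∪→ {A,G}; cost 1
[col 1] BEJNQV: children BEQ:{T}, JNV:{A,G} ∪→ {A,G,T}; cost 1
[col 2] EQ: children E:{T}, Q:{C} ∪→ {C,T}; cost 1
[col 2] BEQ: children B:{G}, EQ:{C,T} ∪→ {C,G,T}; cost 1
[col 2] JV: children J:{G}, V:{T} ∪→ {G,T}; cost 1
[col 2] JNV: children JV:{G,T}, N:{G} ∩→ {G}; cost 0
[col 2] BEJNQV: children BEQ:{C,G,T}, JNV:{G} ∩→ {G}; cost 0
[col 3] EQ: children E:{C}, Q:{G} ∪→ {C,G}; cost 1
[col 3] BEQ: children B:{T}, EQ:{C,G} ∪→ {C,G,T}; cost 1
[col 3] JV: children J:{T}, V:{G} ∪→ {G,T}; cost 1
[col 3] JNV: children JV:{G,T}, N:{A} ∪→ {A,G,T}; cost 1
[col 3] BEJNQV: children BEQ:{C,G,T}, JNV:{A,G,T} ∩→ {G,T}; cost 0
[col 4] EQ: children E:{T}, Q:{A} ∪→ {A,T}; cost 1
[col 4] BEQ: children B:{T}, EQ:{A,T} ∩→ {T}; cost 0
[col 4] JV: children J:{C}, V:{C} ∩→ {C}; cost 0
[col 4] JNV: children JV:{C}, N:{C} ∩→ {C}; cost 0
[col 4] BEJNQV: children BEQ:{T}, JNV:{C} ∪→ {C,T}; cost 1
[col 5] EQ: children E:{T}, Q:{A} ∪→ {A,T}; cost 1
[col 5] BEQ: children B:{T}, EQ:{A,T} ∩→ {T}; cost 0
[col 5] JV: children J:{A}, V:{G} ∪→ {A,G}; cost 1
[col 5] JNV: children JV:{A,G}, N:{G} ∩→ {G}; cost 0
[col 5] BEJNQV: children BEQ:{T}, JNV:{G} ∪→ {G,T}; cost 1
[col 6] EQ: children E:{C}, Q:{G} ∪→ {C,G}; cost 1
[col 6] BEQ: children B:{T}, EQ:{C,G} ∪→ {C,G,T}; cost 1
[col 6] JV: children J:{A}, V:{A} ∩→ {A}; cost 0
[col 6] JNV: children JV:{A}, N:{G} ∪→ {A,G}; cost 1
[col 6] BEJNQV: children BEQ:{C,G,T}, JNV:{A,G} ∩→ {G}; cost 0
[col 7] EQ: children E:{C}, Q:{G} ∪→ {C,G}; cost 1
[col 7] BEQ: children B:{A}, EQ:{C,G} ∪→ {A,C,G}; cost 1
[col 7] JV: children J:{C}, V:{C} ∩→ {C}; cost 0
[col 7] JNV: children JV:{C}, N:{A} ∪→ {A,C}; cost 1
[col 7] BEJNQV: children BEQ:{A,C,G}, JNV:{A,C} ∩→ {A,C}; cost 0
per-site changes: [3, 3, 3, 4, 2, 3, 3, 3]; total = 24

2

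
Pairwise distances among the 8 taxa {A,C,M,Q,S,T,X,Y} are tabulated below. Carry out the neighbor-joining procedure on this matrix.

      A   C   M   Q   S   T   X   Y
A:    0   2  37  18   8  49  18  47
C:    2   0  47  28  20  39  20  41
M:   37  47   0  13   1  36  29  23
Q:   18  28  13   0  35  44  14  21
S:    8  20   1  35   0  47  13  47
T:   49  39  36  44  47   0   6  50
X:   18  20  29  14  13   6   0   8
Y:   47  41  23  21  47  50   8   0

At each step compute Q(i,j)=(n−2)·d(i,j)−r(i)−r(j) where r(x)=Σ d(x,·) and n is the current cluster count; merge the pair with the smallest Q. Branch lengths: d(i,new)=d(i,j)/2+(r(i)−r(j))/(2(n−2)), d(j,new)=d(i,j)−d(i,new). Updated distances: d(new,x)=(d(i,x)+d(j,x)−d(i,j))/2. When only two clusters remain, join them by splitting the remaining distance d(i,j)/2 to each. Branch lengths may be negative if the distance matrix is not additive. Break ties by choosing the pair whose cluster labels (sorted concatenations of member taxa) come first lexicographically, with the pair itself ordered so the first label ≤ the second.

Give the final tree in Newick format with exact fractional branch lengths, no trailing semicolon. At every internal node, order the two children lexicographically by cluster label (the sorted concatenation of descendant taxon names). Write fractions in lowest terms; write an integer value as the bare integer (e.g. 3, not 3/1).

iteration 1: select A,C (d=2, Q=-364); attach at lengths (-1/2, 5/2); label the merged cluster AC
  updated: d(AC,M)=41, d(AC,Q)=22, d(AC,S)=13, d(AC,T)=43, d(AC,X)=18, d(AC,Y)=43
iteration 2: select M,S (d=1, Q=-294); attach at lengths (-4/5, 9/5); label the merged cluster MS
  updated: d(AC,MS)=53/2, d(MS,Q)=47/2, d(MS,T)=41, d(MS,X)=41/2, d(MS,Y)=69/2
iteration 3: select T,X (d=6, Q=-453/2); attach at lengths (283/16, -187/16); label the merged cluster TX
  updated: d(AC,TX)=55/2, d(MS,TX)=111/4, d(Q,TX)=26, d(TX,Y)=26
iteration 4: select Q,Y (d=21, Q=-154); attach at lengths (31/6, 95/6); label the merged cluster QY
  updated: d(AC,QY)=22, d(MS,QY)=37/2, d(QY,TX)=31/2
iteration 5: select AC,MS (d=53/2, Q=-383/4); attach at lengths (225/16, 199/16); label the merged cluster ACMS
  updated: d(ACMS,QY)=7, d(ACMS,TX)=115/8
iteration 6: select ACMS,QY (d=7, Q=-295/8); attach at lengths (47/16, 65/16); label the merged cluster ACMQSY
  updated: d(ACMQSY,TX)=183/16
iteration 7: select ACMQSY,TX (d=183/16); attach at lengths (183/32, 183/32); label the merged cluster ACMQSTXY
final tree: ((((A:-1/2,C:5/2):225/16,(M:-4/5,S:9/5):199/16):47/16,(Q:31/6,Y:95/6):65/16):183/32,(T:283/16,X:-187/16):183/32)
total length: 1199/16

((((A:-1/2,C:5/2):225/16,(M:-4/5,S:9/5):199/16):47/16,(Q:31/6,Y:95/6):65/16):183/32,(T:283/16,X:-187/16):183/32)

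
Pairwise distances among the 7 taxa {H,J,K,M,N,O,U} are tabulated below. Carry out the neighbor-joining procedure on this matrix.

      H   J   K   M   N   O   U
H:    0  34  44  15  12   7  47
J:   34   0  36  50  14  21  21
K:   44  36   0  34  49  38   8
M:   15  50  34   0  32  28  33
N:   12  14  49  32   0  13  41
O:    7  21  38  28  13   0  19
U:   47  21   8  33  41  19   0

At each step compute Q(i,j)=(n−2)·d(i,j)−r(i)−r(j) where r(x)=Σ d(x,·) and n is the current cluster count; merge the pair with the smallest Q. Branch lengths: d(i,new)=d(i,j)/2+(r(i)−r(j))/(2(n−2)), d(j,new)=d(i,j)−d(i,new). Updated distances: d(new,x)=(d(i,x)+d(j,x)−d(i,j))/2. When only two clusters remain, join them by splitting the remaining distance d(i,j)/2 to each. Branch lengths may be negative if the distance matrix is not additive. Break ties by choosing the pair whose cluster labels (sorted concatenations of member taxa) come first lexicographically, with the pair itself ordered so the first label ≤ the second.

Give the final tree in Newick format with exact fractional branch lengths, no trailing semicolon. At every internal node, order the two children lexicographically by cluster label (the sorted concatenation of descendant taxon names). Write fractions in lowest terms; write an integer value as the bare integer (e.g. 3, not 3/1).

((((H:1/3,M:44/3):119/16,N:113/16):29/16,(J:161/16,(K:8,U:0):231/16):129/16):39/32,O:39/32)

iteration 1: select K,U (d=8, Q=-338); attach at lengths (8, 0); label the merged cluster KU
  updated: d(H,KU)=83/2, d(J,KU)=49/2, d(KU,M)=59/2, d(KU,N)=41, d(KU,O)=49/2
iteration 2: select J,KU (d=49/2, Q=-413/2); attach at lengths (161/16, 231/16); label the merged cluster JKU
  updated: d(H,JKU)=51/2, d(JKU,M)=55/2, d(JKU,N)=61/4, d(JKU,O)=21/2
iteration 3: select H,M (d=15, Q=-117); attach at lengths (1/3, 44/3); label the merged cluster HM
  updated: d(HM,JKU)=19, d(HM,N)=29/2, d(HM,O)=10
iteration 4: select HM,N (d=29/2, Q=-229/4); attach at lengths (119/16, 113/16); label the merged cluster HMN
  updated: d(HMN,JKU)=79/8, d(HMN,O)=17/4
iteration 5: select HMN,JKU (d=79/8, Q=-197/8); attach at lengths (29/16, 129/16); label the merged cluster HJKMNU
  updated: d(HJKMNU,O)=39/16
iteration 6: select HJKMNU,O (d=39/16); attach at lengths (39/32, 39/32); label the merged cluster HJKMNOU
final tree: ((((H:1/3,M:44/3):119/16,N:113/16):29/16,(J:161/16,(K:8,U:0):231/16):129/16):39/32,O:39/32)
total length: 1189/16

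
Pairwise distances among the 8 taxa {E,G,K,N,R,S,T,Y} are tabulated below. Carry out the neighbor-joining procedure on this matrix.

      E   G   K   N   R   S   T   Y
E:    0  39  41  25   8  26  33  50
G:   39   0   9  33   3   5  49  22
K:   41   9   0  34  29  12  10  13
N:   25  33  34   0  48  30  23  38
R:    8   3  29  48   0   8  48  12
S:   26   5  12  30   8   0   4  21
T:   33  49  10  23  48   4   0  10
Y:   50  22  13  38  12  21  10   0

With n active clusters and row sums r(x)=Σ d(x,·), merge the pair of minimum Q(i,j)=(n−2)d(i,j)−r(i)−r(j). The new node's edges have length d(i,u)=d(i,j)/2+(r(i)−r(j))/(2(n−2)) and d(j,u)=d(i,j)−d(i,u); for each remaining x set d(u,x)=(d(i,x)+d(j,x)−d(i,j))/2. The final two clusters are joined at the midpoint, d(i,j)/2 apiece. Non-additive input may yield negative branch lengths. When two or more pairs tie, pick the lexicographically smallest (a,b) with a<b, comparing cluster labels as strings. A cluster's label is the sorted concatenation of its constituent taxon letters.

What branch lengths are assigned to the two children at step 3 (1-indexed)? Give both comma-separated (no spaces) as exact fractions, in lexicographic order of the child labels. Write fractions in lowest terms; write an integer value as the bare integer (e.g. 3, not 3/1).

87/32,121/32

1. join E+R (d=8, Q=-330) ⇒ ER; edges |E|=19/2, |R|=-3/2
  updated: d(ER,G)=17, d(ER,K)=31, d(ER,N)=65/2, d(ER,S)=13, d(ER,T)=73/2, d(ER,Y)=27
2. join T+Y (d=10, Q=-427/2) ⇒ TY; edges |T|=103/20, |Y|=97/20
  updated: d(ER,TY)=107/4, d(G,TY)=61/2, d(K,TY)=13/2, d(N,TY)=51/2, d(S,TY)=15/2
3. join K+TY (d=13/2, Q=-653/4) ⇒ KTY; edges |K|=87/32, |TY|=121/32
  updated: d(ER,KTY)=205/8, d(G,KTY)=33/2, d(KTY,N)=53/2, d(KTY,S)=13/2
4. join KTY+N (d=53/2, Q=-941/8) ⇒ KNTY; edges |KTY|=87/16, |N|=337/16
  updated: d(ER,KNTY)=253/16, d(G,KNTY)=23/2, d(KNTY,S)=5
5. join ER+KNTY (d=253/16, Q=-93/2) ⇒ EKNRTY; edges |ER|=361/32, |KNTY|=145/32
  updated: d(EKNRTY,G)=203/32, d(EKNRTY,S)=35/32
6. join EKNRTY+G (d=203/32, Q=-199/16) ⇒ EGKNRTY; edges |EKNRTY|=39/32, |G|=41/8
  updated: d(EGKNRTY,S)=-1/8
7. join EGKNRTY+S (d=-1/8) ⇒ EGKNRSTY; edges |EGKNRTY|=-1/16, |S|=-1/16
final tree: ((((E:19/2,R:-3/2):361/32,((K:87/32,(T:103/20,Y:97/20):121/32):87/16,N:337/16):145/32):39/32,G:41/8):-1/16,S:-1/16)
total length: 2337/32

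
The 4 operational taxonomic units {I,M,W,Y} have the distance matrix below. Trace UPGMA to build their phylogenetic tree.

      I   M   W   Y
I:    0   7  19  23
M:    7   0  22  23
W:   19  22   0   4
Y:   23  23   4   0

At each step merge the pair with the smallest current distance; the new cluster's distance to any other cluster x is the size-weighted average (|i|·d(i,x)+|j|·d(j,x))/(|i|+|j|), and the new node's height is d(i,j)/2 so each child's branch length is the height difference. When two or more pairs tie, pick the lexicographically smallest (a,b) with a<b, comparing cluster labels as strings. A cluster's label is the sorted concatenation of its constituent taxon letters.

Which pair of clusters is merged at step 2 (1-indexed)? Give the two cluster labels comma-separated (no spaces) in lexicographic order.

I,M

iteration 1: select W,Y (d=4); attach at lengths (2, 2); label the merged cluster WY
  updated: d(I,WY)=21, d(M,WY)=45/2
iteration 2: select I,M (d=7); attach at lengths (7/2, 7/2); label the merged cluster IM
  updated: d(IM,WY)=87/4
iteration 3: select IM,WY (d=87/4); attach at lengths (59/8, 71/8); label the merged cluster IMWY
final tree: ((I:7/2,M:7/2):59/8,(W:2,Y:2):71/8)
total length: 109/4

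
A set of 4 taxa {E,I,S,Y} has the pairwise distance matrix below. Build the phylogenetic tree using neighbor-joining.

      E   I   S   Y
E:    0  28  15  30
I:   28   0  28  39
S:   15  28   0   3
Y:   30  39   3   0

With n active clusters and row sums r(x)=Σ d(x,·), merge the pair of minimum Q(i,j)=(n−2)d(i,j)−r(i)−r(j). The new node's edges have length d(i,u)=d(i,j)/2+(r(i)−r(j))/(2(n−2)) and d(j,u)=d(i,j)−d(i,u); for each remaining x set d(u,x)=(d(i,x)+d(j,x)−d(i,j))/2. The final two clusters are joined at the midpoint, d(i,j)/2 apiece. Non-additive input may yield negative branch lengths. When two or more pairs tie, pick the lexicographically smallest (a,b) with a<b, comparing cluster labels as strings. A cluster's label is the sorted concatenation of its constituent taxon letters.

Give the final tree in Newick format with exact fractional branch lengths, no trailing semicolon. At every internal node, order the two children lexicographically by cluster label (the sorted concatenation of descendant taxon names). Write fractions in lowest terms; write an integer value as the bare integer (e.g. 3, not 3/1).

(((E:17/2,I:39/2):25/2,S:-5):4,Y:4)

step 1: merge (E,I) at d=28, Q=-112; branch lengths E→17/2, I→39/2; new cluster EI
  updated: d(EI,S)=15/2, d(EI,Y)=41/2
step 2: merge (EI,S) at d=15/2, Q=-31; branch lengths EI→25/2, S→-5; new cluster EIS
  updated: d(EIS,Y)=8
step 3: merge (EIS,Y) at d=8; branch lengths EIS→4, Y→4; new cluster EISY
final tree: (((E:17/2,I:39/2):25/2,S:-5):4,Y:4)
total length: 87/2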